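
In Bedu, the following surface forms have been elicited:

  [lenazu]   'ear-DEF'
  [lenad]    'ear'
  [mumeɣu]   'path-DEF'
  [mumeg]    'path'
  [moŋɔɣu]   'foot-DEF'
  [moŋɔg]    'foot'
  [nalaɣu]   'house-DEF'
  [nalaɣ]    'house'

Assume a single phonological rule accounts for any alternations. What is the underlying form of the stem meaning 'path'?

/mumeg/

The stem for 'path' ends in [ɣ] in [mumeɣu] but [g] in [mumeg].
The stem 'house' ([nalaɣu], [nalaɣ]) shows [ɣ] unchanged in both environments, so [ɣ] cannot be basic with [g] derived in isolation.
The underlying segment must be /g/; voiced stops become fricatives between vowels, yielding [ɣ] there.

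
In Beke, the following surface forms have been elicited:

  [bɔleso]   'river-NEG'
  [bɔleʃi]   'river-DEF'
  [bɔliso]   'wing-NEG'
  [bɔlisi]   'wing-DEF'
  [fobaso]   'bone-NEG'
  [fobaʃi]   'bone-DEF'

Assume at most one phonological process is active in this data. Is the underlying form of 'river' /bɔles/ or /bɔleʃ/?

The root 'river' surfaces as [bɔleso] and [bɔleʃi], with a stem-final [s] ~ [ʃ] alternation.
Compare 'wing', with invariant [s] in [bɔliso] and [bɔlisi]: an analysis with underlying /s/ and a rule producing [ʃ] before the DEF suffix would wrongly predict alternation here too.
The alternation reflects depalatalization: palato-alveolar /ʃ/ becomes [s] when no front vowel follows. /ʃ/ is underlying.

/bɔleʃ/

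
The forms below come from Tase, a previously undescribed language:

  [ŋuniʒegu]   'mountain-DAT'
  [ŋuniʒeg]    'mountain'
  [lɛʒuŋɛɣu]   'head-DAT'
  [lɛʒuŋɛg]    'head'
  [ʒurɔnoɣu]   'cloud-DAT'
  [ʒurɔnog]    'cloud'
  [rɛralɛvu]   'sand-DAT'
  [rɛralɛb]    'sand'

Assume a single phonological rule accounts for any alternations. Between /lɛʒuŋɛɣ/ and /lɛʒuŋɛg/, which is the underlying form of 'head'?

The stem for 'head' ends in [ɣ] in [lɛʒuŋɛɣu] but [g] in [lɛʒuŋɛg].
The stem 'mountain' ([ŋuniʒegu], [ŋuniʒeg]) shows [g] unchanged in both environments, so [g] cannot be basic with [ɣ] derived before the DAT suffix.
The underlying segment must be /ɣ/; voiced fricatives become stops word-finally, yielding [g] there.

/lɛʒuŋɛɣ/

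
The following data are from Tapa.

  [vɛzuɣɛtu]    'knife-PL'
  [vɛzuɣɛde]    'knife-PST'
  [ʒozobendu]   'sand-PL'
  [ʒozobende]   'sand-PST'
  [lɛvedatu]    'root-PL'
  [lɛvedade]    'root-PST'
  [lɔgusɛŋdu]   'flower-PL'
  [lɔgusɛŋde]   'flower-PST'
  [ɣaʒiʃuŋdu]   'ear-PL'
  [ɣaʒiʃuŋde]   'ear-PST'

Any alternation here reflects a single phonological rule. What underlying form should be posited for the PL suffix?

The PL suffix surfaces as [-du] and [-tu], depending on the final segment of the stem.
The PST suffix, which begins with [d], is invariant after every stem; so [d] is not altered by any rule here.
So the underlying form is /-tu/, and voiceless stops become voiced after a nasal.

/-tu/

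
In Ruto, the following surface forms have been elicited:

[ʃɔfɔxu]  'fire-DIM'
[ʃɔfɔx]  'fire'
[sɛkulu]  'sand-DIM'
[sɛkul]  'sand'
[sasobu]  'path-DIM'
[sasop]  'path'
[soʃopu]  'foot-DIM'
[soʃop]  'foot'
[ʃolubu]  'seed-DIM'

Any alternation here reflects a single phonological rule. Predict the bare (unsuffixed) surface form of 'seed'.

'path' shows [b] ~ [p] at the end of the stem ([sasobu] vs [sasop]).
The stem 'foot' ([soʃopu], [soʃop]) shows [p] unchanged in both environments, so [p] cannot be basic with [b] derived before the DIM suffix.
Therefore /b/ is basic and [p] is derived by word-final obstruent devoicing (voiced obstruents become voiceless word-finally).
The one attested form of 'seed', [ʃolubu], shows underlying /ʃolub/. Applying the same rule word-finally gives [ʃolup].

[ʃolup]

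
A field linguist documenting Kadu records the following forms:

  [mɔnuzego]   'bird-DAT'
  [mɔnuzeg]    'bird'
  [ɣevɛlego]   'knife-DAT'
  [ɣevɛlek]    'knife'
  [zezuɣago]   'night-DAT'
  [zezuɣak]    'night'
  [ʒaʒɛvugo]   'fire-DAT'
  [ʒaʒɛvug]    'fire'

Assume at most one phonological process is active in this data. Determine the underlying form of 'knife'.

The stem for 'knife' ends in [g] in [ɣevɛlego] but [k] in [ɣevɛlek].
If /g/ were underlying and a rule turned it into [k] in isolation, 'fire' would also alternate; but it has [g] in both [ʒaʒɛvugo] and [ʒaʒɛvug].
The underlying segment must be /k/; voiceless stops become voiced between vowels, yielding [g] there.
The underlying form of 'knife' is therefore /ɣevɛlek/.

/ɣevɛlek/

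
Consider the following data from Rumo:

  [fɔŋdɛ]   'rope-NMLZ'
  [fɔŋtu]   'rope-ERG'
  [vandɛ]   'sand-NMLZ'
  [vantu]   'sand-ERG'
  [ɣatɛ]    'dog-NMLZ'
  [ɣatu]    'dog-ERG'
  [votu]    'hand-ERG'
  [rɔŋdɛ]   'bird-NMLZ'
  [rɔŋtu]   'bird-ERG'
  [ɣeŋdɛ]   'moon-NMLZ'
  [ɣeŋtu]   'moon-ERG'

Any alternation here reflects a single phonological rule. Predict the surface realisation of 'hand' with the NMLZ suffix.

[votɛ]

The NMLZ suffix surfaces as [-dɛ] and [-tɛ], depending on the final segment of the stem.
The ERG suffix, which begins with [t], is invariant after every stem; so [t] is not altered by any rule here.
The NMLZ suffix is therefore /-dɛ/ underlyingly, with post-vocalic devoicing: voiced stops become voiceless after a vowel.
After 'hand', which ends in a vowel, the suffix surfaces as [-tɛ], giving [votɛ].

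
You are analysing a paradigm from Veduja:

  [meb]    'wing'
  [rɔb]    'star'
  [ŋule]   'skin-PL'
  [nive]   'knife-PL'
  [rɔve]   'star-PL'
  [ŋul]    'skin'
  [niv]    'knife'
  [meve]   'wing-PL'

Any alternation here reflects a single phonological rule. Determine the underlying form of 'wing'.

The root 'wing' surfaces as [meve] and [meb], with a stem-final [v] ~ [b] alternation.
Compare 'knife', with invariant [v] in [nive] and [niv]: an analysis with underlying /v/ and a rule producing [b] in isolation would wrongly predict alternation here too.
The alternation reflects intervocalic spirantization: voiced stops become fricatives between vowels. /b/ is underlying.

/meb/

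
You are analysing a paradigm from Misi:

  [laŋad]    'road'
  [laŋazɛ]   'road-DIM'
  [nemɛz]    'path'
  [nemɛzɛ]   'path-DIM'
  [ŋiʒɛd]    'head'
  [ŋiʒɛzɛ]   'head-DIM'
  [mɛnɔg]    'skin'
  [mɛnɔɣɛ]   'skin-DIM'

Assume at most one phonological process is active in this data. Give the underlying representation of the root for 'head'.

/ŋiʒɛd/

The stem for 'head' ends in [d] in [ŋiʒɛd] but [z] in [ŋiʒɛzɛ].
But 'path' keeps [z] in both environments ([nemɛz], [nemɛzɛ]), so there is no rule changing /z/ to [d] in isolation.
So /d/ is underlying, and a rule of intervocalic spirantization — voiced stops become fricatives between vowels — gives [z].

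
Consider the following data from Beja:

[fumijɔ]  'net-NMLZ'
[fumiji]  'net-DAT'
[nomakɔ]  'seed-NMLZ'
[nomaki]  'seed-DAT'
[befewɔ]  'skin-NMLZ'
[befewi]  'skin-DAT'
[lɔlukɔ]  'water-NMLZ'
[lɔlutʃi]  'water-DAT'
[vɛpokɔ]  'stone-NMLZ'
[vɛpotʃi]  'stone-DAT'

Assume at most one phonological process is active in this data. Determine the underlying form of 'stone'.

/vɛpotʃ/

The root 'stone' surfaces as [vɛpokɔ] and [vɛpotʃi], with a stem-final [k] ~ [tʃ] alternation.
But 'seed' keeps [k] in both environments ([nomakɔ], [nomaki]), so there is no rule changing /k/ to [tʃ] before the DAT suffix.
Therefore /tʃ/ is basic and [k] is derived by depalatalization (palato-alveolar /tʃ/ becomes [k] when no front vowel follows).
So 'stone' = /vɛpotʃ/.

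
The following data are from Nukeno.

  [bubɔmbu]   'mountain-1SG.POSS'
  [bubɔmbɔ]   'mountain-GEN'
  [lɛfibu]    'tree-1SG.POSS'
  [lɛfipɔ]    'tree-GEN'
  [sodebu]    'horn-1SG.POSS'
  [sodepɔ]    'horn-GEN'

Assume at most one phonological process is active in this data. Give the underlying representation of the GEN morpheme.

/-pɔ/

The GEN suffix surfaces as [-bɔ] and [-pɔ], depending on the final segment of the stem.
The 1SG.POSS suffix, which begins with [b], is invariant after every stem; so [b] is not altered by any rule here.
So the underlying form is /-pɔ/, and voiceless stops become voiced after a nasal.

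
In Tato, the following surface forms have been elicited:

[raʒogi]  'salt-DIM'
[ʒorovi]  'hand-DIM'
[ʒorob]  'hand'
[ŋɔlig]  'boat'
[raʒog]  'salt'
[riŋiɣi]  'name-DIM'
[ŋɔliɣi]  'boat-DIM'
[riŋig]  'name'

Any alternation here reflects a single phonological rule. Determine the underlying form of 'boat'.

The root 'boat' surfaces as [ŋɔlig] and [ŋɔliɣi], with a stem-final [g] ~ [ɣ] alternation.
If /g/ were underlying and a rule turned it into [ɣ] before the DIM suffix, 'salt' would also alternate; but it has [g] in both [raʒog] and [raʒogi].
The underlying segment must be /ɣ/; voiced fricatives become stops word-finally, yielding [g] there.
So 'boat' = /ŋɔliɣ/.

/ŋɔliɣ/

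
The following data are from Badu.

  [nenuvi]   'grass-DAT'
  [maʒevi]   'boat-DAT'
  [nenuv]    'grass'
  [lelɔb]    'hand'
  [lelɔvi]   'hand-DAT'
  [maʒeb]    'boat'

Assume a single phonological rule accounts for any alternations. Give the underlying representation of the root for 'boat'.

/maʒeb/

The root 'boat' surfaces as [maʒevi] and [maʒeb], with a stem-final [v] ~ [b] alternation.
Compare 'grass', with invariant [v] in [nenuvi] and [nenuv]: an analysis with underlying /v/ and a rule producing [b] in isolation would wrongly predict alternation here too.
Therefore /b/ is basic and [v] is derived by intervocalic spirantization (voiced stops become fricatives between vowels).
Hence 'boat' is /maʒeb/ underlyingly.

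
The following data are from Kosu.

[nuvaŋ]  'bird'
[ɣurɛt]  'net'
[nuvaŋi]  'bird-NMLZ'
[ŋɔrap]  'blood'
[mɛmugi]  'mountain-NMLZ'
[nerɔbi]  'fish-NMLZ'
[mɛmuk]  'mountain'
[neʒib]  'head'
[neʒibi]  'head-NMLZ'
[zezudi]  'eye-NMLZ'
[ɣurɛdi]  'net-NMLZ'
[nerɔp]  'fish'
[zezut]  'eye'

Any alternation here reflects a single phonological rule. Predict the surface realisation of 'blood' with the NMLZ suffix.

[ŋɔrabi]

'fish' shows [b] ~ [p] at the end of the stem ([nerɔbi] vs [nerɔp]).
But 'head' keeps [b] in both environments ([neʒibi], [neʒib]), so there is no rule changing /b/ to [p] in isolation.
So /p/ is underlying, and a rule of intervocalic voicing — voiceless stops become voiced between vowels — gives [b].
The one attested form of 'blood', [ŋɔrap], shows underlying /ŋɔrap/. Applying the same rule between vowels gives [ŋɔrabi].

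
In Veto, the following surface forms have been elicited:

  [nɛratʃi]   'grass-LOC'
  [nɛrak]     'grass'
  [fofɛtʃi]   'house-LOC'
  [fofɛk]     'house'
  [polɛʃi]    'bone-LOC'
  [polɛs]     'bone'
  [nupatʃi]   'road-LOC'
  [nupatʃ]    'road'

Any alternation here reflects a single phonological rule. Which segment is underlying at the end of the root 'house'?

/k/

In [fofɛtʃi] and [fofɛk] the final segment of 'house' alternates: [tʃ] ~ [k].
The stem 'road' ([nupatʃi], [nupatʃ]) shows [tʃ] unchanged in both environments, so [tʃ] cannot be basic with [k] derived in isolation.
Therefore /k/ is basic and [tʃ] is derived by palatalization before a front vowel (/k/ and /s/ become palato-alveolar [tʃ] and [ʃ] before a front vowel).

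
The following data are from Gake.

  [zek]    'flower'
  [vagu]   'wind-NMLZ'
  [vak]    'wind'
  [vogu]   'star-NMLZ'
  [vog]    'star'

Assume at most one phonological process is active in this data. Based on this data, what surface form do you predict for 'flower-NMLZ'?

'wind' shows [g] ~ [k] at the end of the stem ([vagu] vs [vak]).
The stem 'star' ([vogu], [vog]) shows [g] unchanged in both environments, so [g] cannot be basic with [k] derived in isolation.
Therefore /k/ is basic and [g] is derived by intervocalic voicing (voiceless stops become voiced between vowels).
The one attested form of 'flower', [zek], shows underlying /zek/. Applying the same rule between vowels gives [zegu].

[zegu]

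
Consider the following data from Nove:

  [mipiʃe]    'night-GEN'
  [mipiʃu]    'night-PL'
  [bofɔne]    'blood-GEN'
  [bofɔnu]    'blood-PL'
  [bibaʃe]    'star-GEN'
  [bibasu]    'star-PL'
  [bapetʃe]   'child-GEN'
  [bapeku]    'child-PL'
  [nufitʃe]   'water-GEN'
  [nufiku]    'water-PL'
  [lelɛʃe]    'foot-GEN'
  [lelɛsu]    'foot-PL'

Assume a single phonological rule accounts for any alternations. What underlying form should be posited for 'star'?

/bibas/

'star' shows [ʃ] ~ [s] at the end of the stem ([bibaʃe] vs [bibasu]).
If /ʃ/ were underlying and a rule turned it into [s] before the PL suffix, 'night' would also alternate; but it has [ʃ] in both [mipiʃe] and [mipiʃu].
So /s/ is underlying, and a rule of palatalization before a front vowel — /k/ and /s/ become palato-alveolar [tʃ] and [ʃ] before a front vowel — gives [ʃ].
So 'star' = /bibas/.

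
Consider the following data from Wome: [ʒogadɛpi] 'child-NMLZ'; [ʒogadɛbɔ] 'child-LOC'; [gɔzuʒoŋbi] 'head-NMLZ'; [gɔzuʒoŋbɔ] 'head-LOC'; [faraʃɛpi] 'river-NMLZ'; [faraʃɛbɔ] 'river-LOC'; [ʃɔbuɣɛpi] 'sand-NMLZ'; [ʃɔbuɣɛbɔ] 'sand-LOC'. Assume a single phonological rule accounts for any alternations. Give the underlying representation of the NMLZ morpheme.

/-pi/

The NMLZ suffix surfaces as [-bi] and [-pi], depending on the final segment of the stem.
The LOC suffix, which begins with [b], is invariant after every stem; so [b] is not altered by any rule here.
So the underlying form is /-pi/, and voiceless stops become voiced after a nasal.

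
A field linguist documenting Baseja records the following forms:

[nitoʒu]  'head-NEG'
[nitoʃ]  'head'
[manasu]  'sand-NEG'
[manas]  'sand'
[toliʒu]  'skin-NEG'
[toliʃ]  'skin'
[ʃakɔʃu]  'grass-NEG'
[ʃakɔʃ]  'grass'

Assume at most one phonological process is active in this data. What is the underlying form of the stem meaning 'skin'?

/toliʒ/

'skin' shows [ʒ] ~ [ʃ] at the end of the stem ([toliʒu] vs [toliʃ]).
But 'grass' keeps [ʃ] in both environments ([ʃakɔʃu], [ʃakɔʃ]), so there is no rule changing /ʃ/ to [ʒ] before the NEG suffix.
Therefore /ʒ/ is basic and [ʃ] is derived by word-final obstruent devoicing (voiced obstruents become voiceless word-finally).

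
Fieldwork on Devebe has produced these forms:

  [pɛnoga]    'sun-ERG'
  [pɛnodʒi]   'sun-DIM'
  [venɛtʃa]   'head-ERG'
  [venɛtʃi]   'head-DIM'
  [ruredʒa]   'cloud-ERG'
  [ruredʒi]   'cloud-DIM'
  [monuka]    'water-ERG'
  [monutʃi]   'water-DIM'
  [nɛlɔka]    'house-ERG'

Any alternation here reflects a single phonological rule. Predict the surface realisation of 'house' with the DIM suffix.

[nɛlɔtʃi]

The stem for 'water' ends in [k] in [monuka] but [tʃ] in [monutʃi].
Compare 'head', with invariant [tʃ] in [venɛtʃa] and [venɛtʃi]: an analysis with underlying /tʃ/ and a rule producing [k] before the ERG suffix would wrongly predict alternation here too.
So /k/ is underlying, and a rule of palatalization before a front vowel — /k/ and /g/ become palato-alveolar [tʃ] and [dʒ] before a front vowel — gives [tʃ].
The one attested form of 'house', [nɛlɔka], shows underlying /nɛlɔk/. Applying the same rule before a front vowel gives [nɛlɔtʃi].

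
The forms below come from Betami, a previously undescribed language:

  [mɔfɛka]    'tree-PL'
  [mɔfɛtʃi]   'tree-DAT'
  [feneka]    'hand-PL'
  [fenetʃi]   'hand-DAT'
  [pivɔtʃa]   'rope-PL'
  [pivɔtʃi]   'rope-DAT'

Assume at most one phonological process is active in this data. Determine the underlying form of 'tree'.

In [mɔfɛka] and [mɔfɛtʃi] the final segment of 'tree' alternates: [k] ~ [tʃ].
But 'rope' keeps [tʃ] in both environments ([pivɔtʃa], [pivɔtʃi]), so there is no rule changing /tʃ/ to [k] before the PL suffix.
The alternation reflects palatalization before a front vowel: /k/ becomes palato-alveolar [tʃ] before a front vowel. /k/ is underlying.
The underlying form of 'tree' is therefore /mɔfɛk/.

/mɔfɛk/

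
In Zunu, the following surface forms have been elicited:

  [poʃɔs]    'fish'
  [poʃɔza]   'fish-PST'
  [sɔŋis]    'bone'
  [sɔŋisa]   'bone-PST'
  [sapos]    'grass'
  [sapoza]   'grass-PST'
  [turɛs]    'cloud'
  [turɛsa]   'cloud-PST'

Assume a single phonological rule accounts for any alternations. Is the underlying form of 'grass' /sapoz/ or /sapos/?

The root 'grass' surfaces as [sapos] and [sapoza], with a stem-final [s] ~ [z] alternation.
If /s/ were underlying and a rule turned it into [z] before the PST suffix, 'bone' would also alternate; but it has [s] in both [sɔŋis] and [sɔŋisa].
So /z/ is underlying, and a rule of word-final obstruent devoicing — voiced obstruents become voiceless word-finally — gives [s].

/sapoz/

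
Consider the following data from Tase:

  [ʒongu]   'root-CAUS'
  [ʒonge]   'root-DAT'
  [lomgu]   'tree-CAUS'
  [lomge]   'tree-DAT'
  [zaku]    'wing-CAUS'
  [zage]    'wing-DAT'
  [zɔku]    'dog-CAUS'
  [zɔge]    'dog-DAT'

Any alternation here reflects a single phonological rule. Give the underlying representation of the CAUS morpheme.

/-ku/

The CAUS suffix surfaces as [-gu] and [-ku], depending on the final segment of the stem.
The DAT suffix, which begins with [g], is invariant after every stem; so [g] is not altered by any rule here.
The CAUS suffix is therefore /-ku/ underlyingly, with post-nasal voicing: voiceless stops become voiced after a nasal.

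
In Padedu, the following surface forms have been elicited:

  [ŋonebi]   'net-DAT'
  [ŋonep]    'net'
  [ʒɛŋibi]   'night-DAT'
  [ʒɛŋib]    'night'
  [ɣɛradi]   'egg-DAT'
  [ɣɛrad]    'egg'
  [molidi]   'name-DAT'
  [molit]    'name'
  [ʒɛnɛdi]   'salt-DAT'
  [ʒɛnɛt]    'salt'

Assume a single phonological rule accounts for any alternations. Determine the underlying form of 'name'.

/molit/

The stem for 'name' ends in [d] in [molidi] but [t] in [molit].
If /d/ were underlying and a rule turned it into [t] in isolation, 'egg' would also alternate; but it has [d] in both [ɣɛradi] and [ɣɛrad].
Therefore /t/ is basic and [d] is derived by intervocalic voicing (voiceless stops become voiced between vowels).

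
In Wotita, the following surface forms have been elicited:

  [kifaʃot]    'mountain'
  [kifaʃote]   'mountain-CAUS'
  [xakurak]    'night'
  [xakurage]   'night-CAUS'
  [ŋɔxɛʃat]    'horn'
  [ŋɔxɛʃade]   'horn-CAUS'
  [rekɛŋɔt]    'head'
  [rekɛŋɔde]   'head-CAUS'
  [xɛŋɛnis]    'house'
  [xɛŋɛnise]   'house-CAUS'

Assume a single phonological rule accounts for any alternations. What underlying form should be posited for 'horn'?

The root 'horn' surfaces as [ŋɔxɛʃat] and [ŋɔxɛʃade], with a stem-final [t] ~ [d] alternation.
If /t/ were underlying and a rule turned it into [d] before the CAUS suffix, 'mountain' would also alternate; but it has [t] in both [kifaʃot] and [kifaʃote].
Therefore /d/ is basic and [t] is derived by word-final obstruent devoicing (voiced obstruents become voiceless word-finally).

/ŋɔxɛʃad/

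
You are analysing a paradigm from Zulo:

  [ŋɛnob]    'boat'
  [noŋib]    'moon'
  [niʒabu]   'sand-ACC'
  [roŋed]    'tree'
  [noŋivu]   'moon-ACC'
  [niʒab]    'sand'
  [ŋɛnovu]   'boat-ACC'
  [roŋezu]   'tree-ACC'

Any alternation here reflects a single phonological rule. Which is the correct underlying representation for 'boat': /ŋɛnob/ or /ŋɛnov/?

/ŋɛnov/

'boat' shows [v] ~ [b] at the end of the stem ([ŋɛnovu] vs [ŋɛnob]).
Compare 'sand', with invariant [b] in [niʒabu] and [niʒab]: an analysis with underlying /b/ and a rule producing [v] before the ACC suffix would wrongly predict alternation here too.
The alternation reflects word-final hardening: voiced fricatives become stops word-finally. /v/ is underlying.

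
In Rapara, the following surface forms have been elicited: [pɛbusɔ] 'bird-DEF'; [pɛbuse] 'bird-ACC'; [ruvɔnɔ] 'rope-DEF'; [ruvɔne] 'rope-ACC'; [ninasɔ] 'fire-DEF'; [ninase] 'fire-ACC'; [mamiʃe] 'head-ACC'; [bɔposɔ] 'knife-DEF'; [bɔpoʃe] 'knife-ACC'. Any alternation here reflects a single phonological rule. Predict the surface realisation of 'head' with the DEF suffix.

[mamisɔ]

The stem for 'knife' ends in [s] in [bɔposɔ] but [ʃ] in [bɔpoʃe].
The stem 'bird' ([pɛbusɔ], [pɛbuse]) shows [s] unchanged in both environments, so [s] cannot be basic with [ʃ] derived before the ACC suffix.
So /ʃ/ is underlying, and a rule of depalatalization — palato-alveolar /ʃ/ becomes [s] when no front vowel follows — gives [s].
The one attested form of 'head', [mamiʃe], shows underlying /mamiʃ/. Applying the same rule when no front vowel follows gives [mamisɔ].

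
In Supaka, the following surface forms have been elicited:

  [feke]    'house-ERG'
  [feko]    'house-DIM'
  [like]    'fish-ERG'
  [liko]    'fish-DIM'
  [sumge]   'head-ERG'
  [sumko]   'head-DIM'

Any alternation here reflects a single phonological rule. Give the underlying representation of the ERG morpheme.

The ERG suffix surfaces as [-ge] and [-ke], depending on the final segment of the stem.
The DIM suffix, which begins with [k], is invariant after every stem; so [k] is not altered by any rule here.
So the underlying form is /-ge/, and voiced stops become voiceless after a vowel.

/-ge/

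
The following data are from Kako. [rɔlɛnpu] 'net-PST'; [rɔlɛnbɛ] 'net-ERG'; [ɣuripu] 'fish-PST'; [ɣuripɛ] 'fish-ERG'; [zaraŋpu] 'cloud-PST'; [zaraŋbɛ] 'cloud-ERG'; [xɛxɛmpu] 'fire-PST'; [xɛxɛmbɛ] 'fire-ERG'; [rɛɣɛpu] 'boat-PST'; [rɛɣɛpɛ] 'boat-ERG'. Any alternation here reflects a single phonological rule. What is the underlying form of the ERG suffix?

The ERG morpheme has two allomorphs, [-bɛ] and [-pɛ].
The PST suffix, which begins with [p], is invariant after every stem; so [p] is not altered by any rule here.
So the underlying form is /-bɛ/, and voiced stops become voiceless after a vowel.

/-bɛ/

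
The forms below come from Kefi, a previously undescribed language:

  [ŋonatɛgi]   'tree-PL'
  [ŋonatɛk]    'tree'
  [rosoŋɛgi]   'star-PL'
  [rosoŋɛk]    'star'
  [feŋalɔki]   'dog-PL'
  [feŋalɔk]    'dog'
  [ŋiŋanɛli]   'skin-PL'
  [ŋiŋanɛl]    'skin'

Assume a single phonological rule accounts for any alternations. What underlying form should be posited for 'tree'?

/ŋonatɛg/

The stem for 'tree' ends in [g] in [ŋonatɛgi] but [k] in [ŋonatɛk].
The stem 'dog' ([feŋalɔki], [feŋalɔk]) shows [k] unchanged in both environments, so [k] cannot be basic with [g] derived before the PL suffix.
The underlying segment must be /g/; voiced obstruents become voiceless word-finally, yielding [k] there.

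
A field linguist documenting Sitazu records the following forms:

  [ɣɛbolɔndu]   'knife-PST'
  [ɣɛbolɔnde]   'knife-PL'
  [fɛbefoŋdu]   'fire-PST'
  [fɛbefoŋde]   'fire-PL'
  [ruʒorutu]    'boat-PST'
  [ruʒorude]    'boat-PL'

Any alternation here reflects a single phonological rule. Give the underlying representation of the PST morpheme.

/-tu/

The PST suffix surfaces as [-du] and [-tu], depending on the final segment of the stem.
The PL suffix, which begins with [d], is invariant after every stem; so [d] is not altered by any rule here.
The PST suffix is therefore /-tu/ underlyingly, with post-nasal voicing: voiceless stops become voiced after a nasal.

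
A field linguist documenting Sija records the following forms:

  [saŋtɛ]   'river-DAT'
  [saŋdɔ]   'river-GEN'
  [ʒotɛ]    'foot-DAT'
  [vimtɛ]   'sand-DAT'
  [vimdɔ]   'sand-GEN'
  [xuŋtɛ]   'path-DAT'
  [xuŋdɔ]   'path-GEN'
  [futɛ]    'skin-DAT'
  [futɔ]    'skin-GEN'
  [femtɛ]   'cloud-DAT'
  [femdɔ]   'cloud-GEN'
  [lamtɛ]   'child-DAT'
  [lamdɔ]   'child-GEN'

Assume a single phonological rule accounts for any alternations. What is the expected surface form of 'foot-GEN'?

[ʒotɔ]

The GEN suffix surfaces as [-dɔ] and [-tɔ], depending on the final segment of the stem.
The DAT suffix, which begins with [t], is invariant after every stem; so [t] is not altered by any rule here.
So the underlying form is /-dɔ/, and voiced stops become voiceless after a vowel.
After 'foot', which ends in a vowel, the suffix surfaces as [-tɔ], giving [ʒotɔ].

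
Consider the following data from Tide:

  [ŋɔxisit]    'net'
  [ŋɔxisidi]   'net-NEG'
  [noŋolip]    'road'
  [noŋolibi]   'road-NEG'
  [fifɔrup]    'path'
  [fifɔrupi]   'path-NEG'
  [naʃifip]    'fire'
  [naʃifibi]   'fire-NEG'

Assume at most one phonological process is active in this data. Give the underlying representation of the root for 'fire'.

'fire' shows [p] ~ [b] at the end of the stem ([naʃifip] vs [naʃifibi]).
The stem 'path' ([fifɔrup], [fifɔrupi]) shows [p] unchanged in both environments, so [p] cannot be basic with [b] derived before the NEG suffix.
Therefore /b/ is basic and [p] is derived by word-final obstruent devoicing (voiced obstruents become voiceless word-finally).
The underlying form of 'fire' is therefore /naʃifib/.

/naʃifib/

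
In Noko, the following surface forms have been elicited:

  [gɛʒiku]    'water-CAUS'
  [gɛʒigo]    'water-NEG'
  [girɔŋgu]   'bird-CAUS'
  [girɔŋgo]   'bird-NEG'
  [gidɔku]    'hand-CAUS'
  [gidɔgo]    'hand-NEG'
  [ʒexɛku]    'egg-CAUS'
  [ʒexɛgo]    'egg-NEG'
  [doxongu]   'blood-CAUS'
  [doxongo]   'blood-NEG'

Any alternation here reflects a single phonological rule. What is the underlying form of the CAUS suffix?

/-ku/

The CAUS morpheme has two allomorphs, [-gu] and [-ku].
By contrast the NEG suffix keeps its initial [g] throughout — that segment must be underlying.
The CAUS suffix is therefore /-ku/ underlyingly, with post-nasal voicing: voiceless stops become voiced after a nasal.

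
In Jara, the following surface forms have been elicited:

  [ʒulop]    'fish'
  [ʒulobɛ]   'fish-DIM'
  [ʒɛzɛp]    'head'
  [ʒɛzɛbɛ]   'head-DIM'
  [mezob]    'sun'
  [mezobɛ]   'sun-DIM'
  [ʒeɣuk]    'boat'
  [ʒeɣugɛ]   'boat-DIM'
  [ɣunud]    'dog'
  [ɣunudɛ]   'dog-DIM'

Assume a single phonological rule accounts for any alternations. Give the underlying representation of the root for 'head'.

/ʒɛzɛp/

The stem for 'head' ends in [p] in [ʒɛzɛp] but [b] in [ʒɛzɛbɛ].
If /b/ were underlying and a rule turned it into [p] in isolation, 'sun' would also alternate; but it has [b] in both [mezob] and [mezobɛ].
So /p/ is underlying, and a rule of intervocalic voicing — voiceless stops become voiced between vowels — gives [b].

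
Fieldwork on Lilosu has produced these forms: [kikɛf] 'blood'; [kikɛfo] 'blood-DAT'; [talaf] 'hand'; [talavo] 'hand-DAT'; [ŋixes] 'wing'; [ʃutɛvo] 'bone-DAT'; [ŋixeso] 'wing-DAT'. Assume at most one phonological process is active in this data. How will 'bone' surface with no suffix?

The root 'hand' surfaces as [talaf] and [talavo], with a stem-final [f] ~ [v] alternation.
But 'blood' keeps [f] in both environments ([kikɛf], [kikɛfo]), so there is no rule changing /f/ to [v] before the DAT suffix.
Therefore /v/ is basic and [f] is derived by word-final obstruent devoicing (voiced obstruents become voiceless word-finally).
The one attested form of 'bone', [ʃutɛvo], shows underlying /ʃutɛv/. Applying the same rule word-finally gives [ʃutɛf].

[ʃutɛf]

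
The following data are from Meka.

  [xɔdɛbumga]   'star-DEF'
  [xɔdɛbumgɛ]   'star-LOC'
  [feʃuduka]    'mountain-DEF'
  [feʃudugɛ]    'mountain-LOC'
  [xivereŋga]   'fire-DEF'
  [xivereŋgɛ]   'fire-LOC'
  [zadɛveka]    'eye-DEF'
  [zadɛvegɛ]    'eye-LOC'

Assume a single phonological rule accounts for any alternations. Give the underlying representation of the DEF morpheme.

/-ka/

The DEF morpheme has two allomorphs, [-ga] and [-ka].
The LOC suffix, which begins with [g], is invariant after every stem; so [g] is not altered by any rule here.
The DEF suffix is therefore /-ka/ underlyingly, with post-nasal voicing: voiceless stops become voiced after a nasal.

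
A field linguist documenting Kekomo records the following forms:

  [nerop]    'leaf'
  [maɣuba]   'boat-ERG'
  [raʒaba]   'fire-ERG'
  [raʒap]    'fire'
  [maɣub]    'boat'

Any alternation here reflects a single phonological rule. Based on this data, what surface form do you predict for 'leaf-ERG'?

[neroba]

'fire' shows [p] ~ [b] at the end of the stem ([raʒap] vs [raʒaba]).
Compare 'boat', with invariant [b] in [maɣub] and [maɣuba]: an analysis with underlying /b/ and a rule producing [p] in isolation would wrongly predict alternation here too.
So /p/ is underlying, and a rule of intervocalic voicing — voiceless stops become voiced between vowels — gives [b].
From [nerop] the stem 'leaf' is /nerop/; between vowels this yields [neroba].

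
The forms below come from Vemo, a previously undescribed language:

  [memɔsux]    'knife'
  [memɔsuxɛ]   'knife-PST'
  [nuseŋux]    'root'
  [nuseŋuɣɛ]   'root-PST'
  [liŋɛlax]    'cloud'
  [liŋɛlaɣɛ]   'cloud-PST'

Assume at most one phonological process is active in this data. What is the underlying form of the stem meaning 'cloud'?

/liŋɛlaɣ/

The root 'cloud' surfaces as [liŋɛlax] and [liŋɛlaɣɛ], with a stem-final [x] ~ [ɣ] alternation.
But 'knife' keeps [x] in both environments ([memɔsux], [memɔsuxɛ]), so there is no rule changing /x/ to [ɣ] before the PST suffix.
Therefore /ɣ/ is basic and [x] is derived by word-final obstruent devoicing (voiced obstruents become voiceless word-finally).
So 'cloud' = /liŋɛlaɣ/.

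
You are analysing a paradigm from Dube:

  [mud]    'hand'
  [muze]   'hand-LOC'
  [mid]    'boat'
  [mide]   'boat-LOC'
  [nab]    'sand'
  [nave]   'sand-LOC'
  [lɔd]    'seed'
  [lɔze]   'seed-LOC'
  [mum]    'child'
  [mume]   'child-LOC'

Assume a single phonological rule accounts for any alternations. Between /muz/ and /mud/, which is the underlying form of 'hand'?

The stem for 'hand' ends in [d] in [mud] but [z] in [muze].
But 'boat' keeps [d] in both environments ([mid], [mide]), so there is no rule changing /d/ to [z] before the LOC suffix.
So /z/ is underlying, and a rule of word-final hardening — voiced fricatives become stops word-finally — gives [d].

/muz/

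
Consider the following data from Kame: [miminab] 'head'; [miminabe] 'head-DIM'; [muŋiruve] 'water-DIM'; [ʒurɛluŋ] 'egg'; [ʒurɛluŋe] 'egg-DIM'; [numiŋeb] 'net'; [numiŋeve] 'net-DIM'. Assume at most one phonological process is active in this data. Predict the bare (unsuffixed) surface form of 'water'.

The root 'net' surfaces as [numiŋeb] and [numiŋeve], with a stem-final [b] ~ [v] alternation.
Compare 'head', with invariant [b] in [miminab] and [miminabe]: an analysis with underlying /b/ and a rule producing [v] before the DIM suffix would wrongly predict alternation here too.
The alternation reflects word-final hardening: voiced fricatives become stops word-finally. /v/ is underlying.
From [muŋiruve] the stem 'water' is /muŋiruv/; word-finally this yields [muŋirub].

[muŋirub]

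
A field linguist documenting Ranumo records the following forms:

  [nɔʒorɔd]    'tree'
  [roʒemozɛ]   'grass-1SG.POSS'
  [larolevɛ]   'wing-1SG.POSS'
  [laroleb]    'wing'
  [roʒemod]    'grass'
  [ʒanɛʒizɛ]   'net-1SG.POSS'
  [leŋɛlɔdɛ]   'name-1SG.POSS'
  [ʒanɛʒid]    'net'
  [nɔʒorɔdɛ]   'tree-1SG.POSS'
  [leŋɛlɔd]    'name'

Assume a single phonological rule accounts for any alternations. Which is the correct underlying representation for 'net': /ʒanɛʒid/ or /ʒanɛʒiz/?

/ʒanɛʒiz/

The stem for 'net' ends in [z] in [ʒanɛʒizɛ] but [d] in [ʒanɛʒid].
Compare 'name', with invariant [d] in [leŋɛlɔdɛ] and [leŋɛlɔd]: an analysis with underlying /d/ and a rule producing [z] before the 1SG.POSS suffix would wrongly predict alternation here too.
So /z/ is underlying, and a rule of word-final hardening — voiced fricatives become stops word-finally — gives [d].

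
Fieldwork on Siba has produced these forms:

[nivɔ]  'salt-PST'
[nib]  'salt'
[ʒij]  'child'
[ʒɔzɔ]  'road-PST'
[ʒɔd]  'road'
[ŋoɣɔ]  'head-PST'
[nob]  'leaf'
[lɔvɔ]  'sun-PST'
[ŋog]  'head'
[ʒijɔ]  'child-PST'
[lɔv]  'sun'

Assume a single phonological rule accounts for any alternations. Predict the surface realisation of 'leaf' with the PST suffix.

[novɔ]

'salt' shows [b] ~ [v] at the end of the stem ([nib] vs [nivɔ]).
Compare 'sun', with invariant [v] in [lɔv] and [lɔvɔ]: an analysis with underlying /v/ and a rule producing [b] in isolation would wrongly predict alternation here too.
So /b/ is underlying, and a rule of intervocalic spirantization — voiced stops become fricatives between vowels — gives [v].
The one attested form of 'leaf', [nob], shows underlying /nob/. Applying the same rule between vowels gives [novɔ].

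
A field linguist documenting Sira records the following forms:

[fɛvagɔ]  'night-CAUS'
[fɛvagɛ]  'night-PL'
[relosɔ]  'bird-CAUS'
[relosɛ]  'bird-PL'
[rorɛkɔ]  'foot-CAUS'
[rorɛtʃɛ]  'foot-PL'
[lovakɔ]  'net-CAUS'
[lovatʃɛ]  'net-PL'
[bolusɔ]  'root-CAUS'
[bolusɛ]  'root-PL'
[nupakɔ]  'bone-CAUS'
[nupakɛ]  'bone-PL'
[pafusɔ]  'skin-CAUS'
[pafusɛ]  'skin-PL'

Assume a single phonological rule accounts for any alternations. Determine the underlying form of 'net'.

'net' shows [k] ~ [tʃ] at the end of the stem ([lovakɔ] vs [lovatʃɛ]).
The stem 'bone' ([nupakɔ], [nupakɛ]) shows [k] unchanged in both environments, so [k] cannot be basic with [tʃ] derived before the PL suffix.
The underlying segment must be /tʃ/; palato-alveolar /tʃ/ becomes [k] when no front vowel follows, yielding [k] there.
Hence 'net' is /lovatʃ/ underlyingly.

/lovatʃ/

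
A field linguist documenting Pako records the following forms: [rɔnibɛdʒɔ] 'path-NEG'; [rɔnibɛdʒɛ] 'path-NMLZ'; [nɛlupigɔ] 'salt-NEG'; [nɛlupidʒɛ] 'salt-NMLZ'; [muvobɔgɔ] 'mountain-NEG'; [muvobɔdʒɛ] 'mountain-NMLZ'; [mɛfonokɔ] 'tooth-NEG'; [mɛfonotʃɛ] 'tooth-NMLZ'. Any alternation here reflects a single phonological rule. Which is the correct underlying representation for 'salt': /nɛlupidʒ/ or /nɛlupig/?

/nɛlupig/

In [nɛlupigɔ] and [nɛlupidʒɛ] the final segment of 'salt' alternates: [g] ~ [dʒ].
If /dʒ/ were underlying and a rule turned it into [g] before the NEG suffix, 'path' would also alternate; but it has [dʒ] in both [rɔnibɛdʒɔ] and [rɔnibɛdʒɛ].
Therefore /g/ is basic and [dʒ] is derived by palatalization before a front vowel (/k/ and /g/ become palato-alveolar [tʃ] and [dʒ] before a front vowel).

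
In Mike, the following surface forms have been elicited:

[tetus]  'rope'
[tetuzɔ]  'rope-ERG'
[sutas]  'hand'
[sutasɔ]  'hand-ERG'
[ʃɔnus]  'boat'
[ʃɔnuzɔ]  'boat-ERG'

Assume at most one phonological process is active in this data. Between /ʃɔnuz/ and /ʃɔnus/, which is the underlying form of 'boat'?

/ʃɔnuz/

'boat' shows [s] ~ [z] at the end of the stem ([ʃɔnus] vs [ʃɔnuzɔ]).
If /s/ were underlying and a rule turned it into [z] before the ERG suffix, 'hand' would also alternate; but it has [s] in both [sutas] and [sutasɔ].
So /z/ is underlying, and a rule of word-final obstruent devoicing — voiced obstruents become voiceless word-finally — gives [s].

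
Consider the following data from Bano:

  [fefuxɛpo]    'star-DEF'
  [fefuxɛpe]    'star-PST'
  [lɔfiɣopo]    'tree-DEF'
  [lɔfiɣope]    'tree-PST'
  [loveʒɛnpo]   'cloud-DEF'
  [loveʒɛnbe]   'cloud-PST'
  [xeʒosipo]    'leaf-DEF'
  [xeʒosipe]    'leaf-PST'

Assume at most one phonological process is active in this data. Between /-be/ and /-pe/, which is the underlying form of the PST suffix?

/-be/

The PST suffix surfaces as [-be] and [-pe], depending on the final segment of the stem.
The DEF suffix, which begins with [p], is invariant after every stem; so [p] is not altered by any rule here.
So the underlying form is /-be/, and voiced stops become voiceless after a vowel.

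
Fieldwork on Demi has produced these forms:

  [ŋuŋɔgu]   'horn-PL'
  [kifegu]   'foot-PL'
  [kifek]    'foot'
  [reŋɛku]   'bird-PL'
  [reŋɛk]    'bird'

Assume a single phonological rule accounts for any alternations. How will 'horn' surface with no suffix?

The stem for 'foot' ends in [g] in [kifegu] but [k] in [kifek].
Compare 'bird', with invariant [k] in [reŋɛku] and [reŋɛk]: an analysis with underlying /k/ and a rule producing [g] before the PL suffix would wrongly predict alternation here too.
So /g/ is underlying, and a rule of word-final obstruent devoicing — voiced obstruents become voiceless word-finally — gives [k].
The one attested form of 'horn', [ŋuŋɔgu], shows underlying /ŋuŋɔg/. Applying the same rule word-finally gives [ŋuŋɔk].

[ŋuŋɔk]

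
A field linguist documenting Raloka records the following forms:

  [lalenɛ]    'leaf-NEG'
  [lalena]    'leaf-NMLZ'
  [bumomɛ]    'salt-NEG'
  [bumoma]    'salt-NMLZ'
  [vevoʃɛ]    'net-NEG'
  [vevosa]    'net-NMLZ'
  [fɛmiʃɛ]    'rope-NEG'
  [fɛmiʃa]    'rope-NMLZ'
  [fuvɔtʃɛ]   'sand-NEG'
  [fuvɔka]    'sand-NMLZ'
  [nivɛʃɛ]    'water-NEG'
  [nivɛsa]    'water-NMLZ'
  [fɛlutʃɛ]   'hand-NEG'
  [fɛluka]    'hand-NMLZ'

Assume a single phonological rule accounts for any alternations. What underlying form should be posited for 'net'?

'net' shows [ʃ] ~ [s] at the end of the stem ([vevoʃɛ] vs [vevosa]).
Compare 'rope', with invariant [ʃ] in [fɛmiʃɛ] and [fɛmiʃa]: an analysis with underlying /ʃ/ and a rule producing [s] before the NMLZ suffix would wrongly predict alternation here too.
The underlying segment must be /s/; /k/ and /s/ become palato-alveolar [tʃ] and [ʃ] before a front vowel, yielding [ʃ] there.
The underlying form of 'net' is therefore /vevos/.

/vevos/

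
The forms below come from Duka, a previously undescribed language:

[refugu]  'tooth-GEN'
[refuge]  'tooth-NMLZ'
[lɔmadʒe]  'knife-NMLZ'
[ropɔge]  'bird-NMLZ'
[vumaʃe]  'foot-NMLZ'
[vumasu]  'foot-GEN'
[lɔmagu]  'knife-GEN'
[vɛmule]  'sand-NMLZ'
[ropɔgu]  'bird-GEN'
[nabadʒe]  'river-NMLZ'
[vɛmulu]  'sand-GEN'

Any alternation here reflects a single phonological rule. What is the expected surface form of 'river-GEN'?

'knife' shows [g] ~ [dʒ] at the end of the stem ([lɔmagu] vs [lɔmadʒe]).
But 'bird' keeps [g] in both environments ([ropɔgu], [ropɔge]), so there is no rule changing /g/ to [dʒ] before the NMLZ suffix.
Therefore /dʒ/ is basic and [g] is derived by depalatalization (palato-alveolar /dʒ/ and /ʃ/ become [g] and [s] when no front vowel follows).
The one attested form of 'river', [nabadʒe], shows underlying /nabadʒ/. Applying the same rule when no front vowel follows gives [nabagu].

[nabagu]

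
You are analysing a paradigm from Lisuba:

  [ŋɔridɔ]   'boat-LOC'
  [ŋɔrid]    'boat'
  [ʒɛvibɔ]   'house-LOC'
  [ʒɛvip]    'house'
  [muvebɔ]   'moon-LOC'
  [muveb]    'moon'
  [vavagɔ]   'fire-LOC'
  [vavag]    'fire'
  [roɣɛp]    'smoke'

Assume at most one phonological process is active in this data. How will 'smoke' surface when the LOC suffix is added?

[roɣɛbɔ]

In [ʒɛvibɔ] and [ʒɛvip] the final segment of 'house' alternates: [b] ~ [p].
Compare 'moon', with invariant [b] in [muvebɔ] and [muveb]: an analysis with underlying /b/ and a rule producing [p] in isolation would wrongly predict alternation here too.
The underlying segment must be /p/; voiceless stops become voiced between vowels, yielding [b] there.
From [roɣɛp] the stem 'smoke' is /roɣɛp/; between vowels this yields [roɣɛbɔ].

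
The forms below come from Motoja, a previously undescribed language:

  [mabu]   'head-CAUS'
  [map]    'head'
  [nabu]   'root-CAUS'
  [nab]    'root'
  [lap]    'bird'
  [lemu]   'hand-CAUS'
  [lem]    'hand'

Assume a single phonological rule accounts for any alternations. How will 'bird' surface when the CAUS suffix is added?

[labu]

The stem for 'head' ends in [b] in [mabu] but [p] in [map].
Compare 'root', with invariant [b] in [nabu] and [nab]: an analysis with underlying /b/ and a rule producing [p] in isolation would wrongly predict alternation here too.
So /p/ is underlying, and a rule of intervocalic voicing — voiceless stops become voiced between vowels — gives [b].
The one attested form of 'bird', [lap], shows underlying /lap/. Applying the same rule between vowels gives [labu].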